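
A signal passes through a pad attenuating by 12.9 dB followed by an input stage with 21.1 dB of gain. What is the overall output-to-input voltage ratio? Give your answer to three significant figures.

2.57

Net gain = (−12.9) + 21.1 = 8.2 dB.
Voltage ratio = 10^(8.2/20) = 2.57.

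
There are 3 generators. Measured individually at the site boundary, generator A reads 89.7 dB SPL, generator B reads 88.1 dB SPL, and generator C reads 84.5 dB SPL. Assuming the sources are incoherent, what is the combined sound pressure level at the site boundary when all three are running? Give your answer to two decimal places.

Add the sources as powers (linear), then convert back to dB:
L_total = 10·log₁₀(10^(89.7/10) + 10^(88.1/10) + 10^(84.5/10)) = 10·log₁₀(1861000000) = 92.70 dB SPL.

92.70 dB SPL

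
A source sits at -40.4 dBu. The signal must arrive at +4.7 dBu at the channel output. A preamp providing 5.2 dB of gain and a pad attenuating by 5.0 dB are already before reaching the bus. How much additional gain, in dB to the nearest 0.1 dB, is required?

44.9 dB

The required make-up gain is the shortfall in the dB sum.
G = +4.7 − (-40.4) − 5.2 + 5.0 = 44.9 dB.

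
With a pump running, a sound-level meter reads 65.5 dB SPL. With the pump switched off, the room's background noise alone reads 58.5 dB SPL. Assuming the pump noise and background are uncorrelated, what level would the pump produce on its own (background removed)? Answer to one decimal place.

64.5 dB SPL

Remove the background by subtracting linear intensities:
L_src = 10·log₁₀(10^(65.5/10) − 10^(58.5/10)) = 10·log₁₀(2840000) = 64.5 dB SPL.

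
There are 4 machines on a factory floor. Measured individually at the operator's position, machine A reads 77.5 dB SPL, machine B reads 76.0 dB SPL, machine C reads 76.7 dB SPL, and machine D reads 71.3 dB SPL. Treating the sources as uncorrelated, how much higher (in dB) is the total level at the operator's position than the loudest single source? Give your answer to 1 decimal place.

Uncorrelated sources add in intensity (power), not in dB.
L_total = 10·log₁₀(10^(77.5/10) + 10^(76.0/10) + 10^(76.7/10) + 10^(71.3/10)) = 81.94 dB SPL.
Excess over the loudest (77.5 dB): 81.94 − 77.5 = 4.4 dB.

4.4 dB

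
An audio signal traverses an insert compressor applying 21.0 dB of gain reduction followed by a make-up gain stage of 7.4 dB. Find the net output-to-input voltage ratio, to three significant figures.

0.209

Net gain = (−21.0) + 7.4 = -13.6 dB.
Voltage ratio = 10^(-13.6/20) = 0.209.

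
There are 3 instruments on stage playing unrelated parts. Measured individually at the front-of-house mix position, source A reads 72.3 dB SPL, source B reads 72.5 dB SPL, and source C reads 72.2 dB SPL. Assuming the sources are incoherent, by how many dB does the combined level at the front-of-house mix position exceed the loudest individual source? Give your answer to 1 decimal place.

4.6 dB

Add the sources as powers (linear), then convert back to dB:
L_total = 10·log₁₀(10^(72.3/10) + 10^(72.5/10) + 10^(72.2/10)) = 77.11 dB SPL.
Excess over the loudest (72.5 dB): 77.11 − 72.5 = 4.6 dB.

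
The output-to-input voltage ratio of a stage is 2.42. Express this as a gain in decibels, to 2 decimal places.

For a voltage ratio, dB = 20·log₁₀(V₂/V₁).
20·log₁₀(2.42) = 7.68 dB.

7.68 dB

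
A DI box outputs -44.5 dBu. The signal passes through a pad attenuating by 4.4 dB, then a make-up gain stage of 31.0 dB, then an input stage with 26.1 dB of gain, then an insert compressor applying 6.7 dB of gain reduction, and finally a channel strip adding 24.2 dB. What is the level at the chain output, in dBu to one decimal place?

Gain stages sum in dB:
-44.5 − 4.4 + 31.0 + 26.1 − 6.7 + 24.2 = +25.7 dBu.

+25.7 dBu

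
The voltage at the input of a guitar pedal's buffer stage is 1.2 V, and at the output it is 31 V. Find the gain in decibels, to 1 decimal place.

28.2 dB

Voltage ratio → dB uses the 20·log₁₀ form:
20·log₁₀(31/1.2) = 20·log₁₀(25.83) = 28.2 dB.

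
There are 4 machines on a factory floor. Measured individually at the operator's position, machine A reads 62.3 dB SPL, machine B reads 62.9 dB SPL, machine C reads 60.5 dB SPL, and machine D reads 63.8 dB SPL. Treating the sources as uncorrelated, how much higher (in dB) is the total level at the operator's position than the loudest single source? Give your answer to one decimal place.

4.8 dB

Incoherent sources sum as intensities:
L_total = 10·log₁₀(10^(62.3/10) + 10^(62.9/10) + 10^(60.5/10) + 10^(63.8/10)) = 68.55 dB SPL.
Excess over the loudest (63.8 dB): 68.55 − 63.8 = 4.8 dB.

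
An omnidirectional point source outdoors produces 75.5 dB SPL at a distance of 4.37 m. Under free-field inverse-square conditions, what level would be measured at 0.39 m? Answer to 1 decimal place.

96.5 dB SPL

Free-field point source: level drops by 20·log₁₀ of the distance ratio.
ΔL = −20·log₁₀(0.39/4.37) = 20.99 dB, so L₂ = 75.5 + (20.99) = 96.5 dB SPL.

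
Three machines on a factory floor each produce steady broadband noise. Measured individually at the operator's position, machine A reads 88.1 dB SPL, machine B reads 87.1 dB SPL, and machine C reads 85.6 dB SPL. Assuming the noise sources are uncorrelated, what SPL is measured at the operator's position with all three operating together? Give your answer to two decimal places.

91.82 dB SPL

Add the sources as powers (linear), then convert back to dB:
L_total = 10·log₁₀(10^(88.1/10) + 10^(87.1/10) + 10^(85.6/10)) = 10·log₁₀(1522000000) = 91.82 dB SPL.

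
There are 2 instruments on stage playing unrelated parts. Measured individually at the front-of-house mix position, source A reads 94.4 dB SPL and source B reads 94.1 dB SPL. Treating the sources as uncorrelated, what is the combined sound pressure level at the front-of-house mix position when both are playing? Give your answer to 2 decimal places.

Add the sources as powers (linear), then convert back to dB:
L_total = 10·log₁₀(10^(94.4/10) + 10^(94.1/10)) = 10·log₁₀(5325000000) = 97.26 dB SPL.

97.26 dB SPL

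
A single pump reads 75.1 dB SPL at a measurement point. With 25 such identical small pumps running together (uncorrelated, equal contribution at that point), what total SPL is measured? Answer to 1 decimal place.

25 equal incoherent sources raise the level by 10·log₁₀(25) = 13.98 dB.
L_total = 75.1 + 13.98 = 89.1 dB SPL.

89.1 dB SPL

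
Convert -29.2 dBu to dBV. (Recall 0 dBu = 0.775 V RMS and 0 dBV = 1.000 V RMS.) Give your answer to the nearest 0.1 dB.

-31.4 dBV

The offset between the scales is 20·log₁₀(0.775/1.000) = −2.214 dB.
So dBV = -29.2 − 2.214 = -31.4 dBV.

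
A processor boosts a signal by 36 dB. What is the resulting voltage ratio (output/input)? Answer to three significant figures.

Voltage ratio = 10^(dB/20).
10^(36/20) = 10^(1.800) = 63.1.

63.1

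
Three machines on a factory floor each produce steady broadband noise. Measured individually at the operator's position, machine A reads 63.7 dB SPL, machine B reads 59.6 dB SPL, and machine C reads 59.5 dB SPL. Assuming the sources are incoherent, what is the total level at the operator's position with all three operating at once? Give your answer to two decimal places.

Uncorrelated sources add in intensity (power), not in dB.
L_total = 10·log₁₀(10^(63.7/10) + 10^(59.6/10) + 10^(59.5/10)) = 10·log₁₀(4147000) = 66.18 dB SPL.

66.18 dB SPL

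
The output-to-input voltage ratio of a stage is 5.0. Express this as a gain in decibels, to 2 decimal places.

For a voltage ratio, dB = 20·log₁₀(V₂/V₁).
20·log₁₀(5.0) = 13.98 dB.

13.98 dB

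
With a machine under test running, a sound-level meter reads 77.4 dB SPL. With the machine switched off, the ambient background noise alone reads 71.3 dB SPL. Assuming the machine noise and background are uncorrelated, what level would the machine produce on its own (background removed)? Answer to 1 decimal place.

Background correction is a power subtraction:
L_src = 10·log₁₀(10^(77.4/10) − 10^(71.3/10)) = 10·log₁₀(41460000) = 76.2 dB SPL.

76.2 dB SPL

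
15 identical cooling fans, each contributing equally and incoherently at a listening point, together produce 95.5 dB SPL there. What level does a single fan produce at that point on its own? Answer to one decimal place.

83.7 dB SPL

15 equal incoherent sources add 10·log₁₀(15) = 11.76 dB over one source.
L_one = 95.5 − 11.76 = 83.7 dB SPL.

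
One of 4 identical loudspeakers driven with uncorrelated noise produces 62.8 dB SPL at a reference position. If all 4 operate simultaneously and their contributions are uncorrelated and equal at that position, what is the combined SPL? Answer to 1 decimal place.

4 equal incoherent sources raise the level by 10·log₁₀(4) = 6.02 dB.
L_total = 62.8 + 6.02 = 68.8 dB SPL.

68.8 dB SPL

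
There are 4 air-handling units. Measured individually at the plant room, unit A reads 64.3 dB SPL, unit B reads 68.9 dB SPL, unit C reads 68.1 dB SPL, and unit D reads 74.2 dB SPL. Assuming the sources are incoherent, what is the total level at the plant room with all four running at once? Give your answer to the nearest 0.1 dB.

76.4 dB SPL

Incoherent sources sum as intensities:
L_total = 10·log₁₀(10^(64.3/10) + 10^(68.9/10) + 10^(68.1/10) + 10^(74.2/10)) = 10·log₁₀(43210000) = 76.4 dB SPL.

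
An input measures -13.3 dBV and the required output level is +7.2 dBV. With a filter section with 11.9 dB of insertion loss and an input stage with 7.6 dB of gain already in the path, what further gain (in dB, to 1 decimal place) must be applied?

24.8 dB

The required make-up gain is the shortfall in the dB sum.
G = +7.2 − (-13.3) + 11.9 − 7.6 = 24.8 dB.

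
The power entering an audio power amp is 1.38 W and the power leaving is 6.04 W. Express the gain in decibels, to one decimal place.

For a power ratio, dB = 10·log₁₀(P₂/P₁).
10·log₁₀(6.04/1.38) = 10·log₁₀(4.377) = 6.4 dB.

6.4 dB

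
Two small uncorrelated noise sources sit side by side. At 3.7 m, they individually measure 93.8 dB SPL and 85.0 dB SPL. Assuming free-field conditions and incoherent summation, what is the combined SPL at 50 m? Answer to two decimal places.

Combined at 3.7 m: 10·log₁₀(10^(93.8/10)+10^(85.0/10)) = 94.338 dB SPL.
Then apply −20·log₁₀(50/3.7) = -22.615 dB → 71.72 dB SPL.

71.72 dB SPL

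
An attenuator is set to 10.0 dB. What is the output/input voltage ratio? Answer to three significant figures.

Voltage ratio = 10^(dB/20).
10^(-10.0/20) = 10^(-0.5000) = 0.316.

0.316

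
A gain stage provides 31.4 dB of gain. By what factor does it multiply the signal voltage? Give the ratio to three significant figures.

37.2

Voltage ratio = 10^(dB/20).
10^(31.4/20) = 10^(1.570) = 37.2.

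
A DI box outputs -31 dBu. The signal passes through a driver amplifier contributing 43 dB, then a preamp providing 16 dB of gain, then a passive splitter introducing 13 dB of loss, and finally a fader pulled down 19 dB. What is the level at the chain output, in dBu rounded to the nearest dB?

In dB, series stages simply add:
-31 + 43 + 16 − 13 − 19 = -4 dBu.

-4 dBu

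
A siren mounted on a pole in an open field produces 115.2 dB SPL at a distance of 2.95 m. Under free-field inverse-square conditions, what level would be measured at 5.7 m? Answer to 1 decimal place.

109.5 dB SPL

Free-field point source: level drops by 20·log₁₀ of the distance ratio.
ΔL = −20·log₁₀(5.7/2.95) = -5.72 dB, so L₂ = 115.2 + (-5.72) = 109.5 dB SPL.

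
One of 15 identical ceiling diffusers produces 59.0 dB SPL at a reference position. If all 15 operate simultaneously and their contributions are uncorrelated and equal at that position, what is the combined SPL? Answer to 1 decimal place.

15 equal incoherent sources raise the level by 10·log₁₀(15) = 11.76 dB.
L_total = 59.0 + 11.76 = 70.8 dB SPL.

70.8 dB SPL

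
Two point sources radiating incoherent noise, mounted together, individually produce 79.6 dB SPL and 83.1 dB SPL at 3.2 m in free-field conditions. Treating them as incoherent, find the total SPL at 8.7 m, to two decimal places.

76.02 dB SPL

Combined at 3.2 m: 10·log₁₀(10^(79.6/10)+10^(83.1/10)) = 84.704 dB SPL.
Then apply −20·log₁₀(8.7/3.2) = -8.687 dB → 76.02 dB SPL.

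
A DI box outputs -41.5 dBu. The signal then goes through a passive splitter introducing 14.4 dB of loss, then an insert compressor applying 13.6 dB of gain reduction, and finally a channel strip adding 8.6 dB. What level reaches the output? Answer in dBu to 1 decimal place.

-60.9 dBu

Cascaded gains and losses add directly in dB.
-41.5 − 14.4 − 13.6 + 8.6 = -60.9 dBu.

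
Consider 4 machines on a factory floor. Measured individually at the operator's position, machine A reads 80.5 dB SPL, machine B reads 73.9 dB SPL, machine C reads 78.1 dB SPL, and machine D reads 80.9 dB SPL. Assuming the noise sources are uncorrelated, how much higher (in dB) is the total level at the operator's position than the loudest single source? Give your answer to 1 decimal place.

Uncorrelated sources add in intensity (power), not in dB.
L_total = 10·log₁₀(10^(80.5/10) + 10^(73.9/10) + 10^(78.1/10) + 10^(80.9/10)) = 85.11 dB SPL.
Excess over the loudest (80.9 dB): 85.11 − 80.9 = 4.2 dB.

4.2 dB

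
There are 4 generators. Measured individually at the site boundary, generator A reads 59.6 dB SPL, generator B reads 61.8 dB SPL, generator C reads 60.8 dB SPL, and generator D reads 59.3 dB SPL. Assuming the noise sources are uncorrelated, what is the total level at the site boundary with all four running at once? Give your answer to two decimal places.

66.51 dB SPL

Incoherent sources sum as intensities:
L_total = 10·log₁₀(10^(59.6/10) + 10^(61.8/10) + 10^(60.8/10) + 10^(59.3/10)) = 10·log₁₀(4479000) = 66.51 dB SPL.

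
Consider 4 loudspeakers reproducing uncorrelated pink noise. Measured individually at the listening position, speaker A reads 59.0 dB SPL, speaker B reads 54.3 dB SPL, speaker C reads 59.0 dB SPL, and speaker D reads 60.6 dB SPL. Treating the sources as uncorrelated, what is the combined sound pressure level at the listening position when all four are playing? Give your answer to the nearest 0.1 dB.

64.8 dB SPL

Add the sources as powers (linear), then convert back to dB:
L_total = 10·log₁₀(10^(59.0/10) + 10^(54.3/10) + 10^(59.0/10) + 10^(60.6/10)) = 10·log₁₀(3006000) = 64.8 dB SPL.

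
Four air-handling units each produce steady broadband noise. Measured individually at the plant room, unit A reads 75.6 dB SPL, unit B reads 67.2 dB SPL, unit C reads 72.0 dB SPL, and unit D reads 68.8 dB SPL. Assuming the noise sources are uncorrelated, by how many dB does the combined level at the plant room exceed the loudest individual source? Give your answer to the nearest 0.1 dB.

2.5 dB

Add the sources as powers (linear), then convert back to dB:
L_total = 10·log₁₀(10^(75.6/10) + 10^(67.2/10) + 10^(72.0/10) + 10^(68.8/10)) = 78.13 dB SPL.
Excess over the loudest (75.6 dB): 78.13 − 75.6 = 2.5 dB.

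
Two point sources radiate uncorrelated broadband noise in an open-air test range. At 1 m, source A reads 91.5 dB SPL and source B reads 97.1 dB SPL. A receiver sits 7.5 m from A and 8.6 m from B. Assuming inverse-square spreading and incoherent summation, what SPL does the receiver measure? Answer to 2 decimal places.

At the listener: L_A = 91.5 − 20·log₁₀(7.5) = 73.999 dB; L_B = 97.1 − 20·log₁₀(8.6) = 78.410 dB.
Combined: 10·log₁₀(10^(73.999/10)+10^(78.410/10)) = 79.75 dB SPL.

79.75 dB SPL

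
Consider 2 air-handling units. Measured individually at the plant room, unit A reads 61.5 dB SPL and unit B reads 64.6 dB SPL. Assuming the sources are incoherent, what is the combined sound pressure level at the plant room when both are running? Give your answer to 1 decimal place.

66.3 dB SPL

Uncorrelated sources add in intensity (power), not in dB.
L_total = 10·log₁₀(10^(61.5/10) + 10^(64.6/10)) = 10·log₁₀(4297000) = 66.3 dB SPL.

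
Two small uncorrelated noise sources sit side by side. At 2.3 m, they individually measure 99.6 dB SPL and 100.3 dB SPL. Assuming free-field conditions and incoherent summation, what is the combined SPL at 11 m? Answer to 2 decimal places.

89.38 dB SPL

Combined at 2.3 m: 10·log₁₀(10^(99.6/10)+10^(100.3/10)) = 102.974 dB SPL.
Then apply −20·log₁₀(11/2.3) = -13.593 dB → 89.38 dB SPL.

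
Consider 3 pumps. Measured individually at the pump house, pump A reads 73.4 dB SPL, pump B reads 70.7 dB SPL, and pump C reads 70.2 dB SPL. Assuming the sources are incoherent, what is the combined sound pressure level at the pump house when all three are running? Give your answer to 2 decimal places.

76.44 dB SPL

Add the sources as powers (linear), then convert back to dB:
L_total = 10·log₁₀(10^(73.4/10) + 10^(70.7/10) + 10^(70.2/10)) = 10·log₁₀(44100000) = 76.44 dB SPL.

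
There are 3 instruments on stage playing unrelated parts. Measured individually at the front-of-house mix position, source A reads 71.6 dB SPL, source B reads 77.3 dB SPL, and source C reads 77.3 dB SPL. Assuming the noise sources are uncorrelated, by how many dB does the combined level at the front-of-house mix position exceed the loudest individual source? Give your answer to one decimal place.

Add the sources as powers (linear), then convert back to dB:
L_total = 10·log₁₀(10^(71.6/10) + 10^(77.3/10) + 10^(77.3/10)) = 80.86 dB SPL.
Excess over the loudest (77.3 dB): 80.86 − 77.3 = 3.6 dB.

3.6 dB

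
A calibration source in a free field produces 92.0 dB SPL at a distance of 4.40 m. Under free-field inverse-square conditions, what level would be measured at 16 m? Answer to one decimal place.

80.8 dB SPL

Inverse-square spreading gives ΔL = −20·log₁₀(d₂/d₁).
ΔL = −20·log₁₀(16/4.40) = -11.21 dB, so L₂ = 92.0 + (-11.21) = 80.8 dB SPL.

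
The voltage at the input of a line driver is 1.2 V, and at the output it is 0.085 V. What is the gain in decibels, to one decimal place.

-23.0 dB

Voltage ratio → dB uses the 20·log₁₀ form:
20·log₁₀(0.085/1.2) = 20·log₁₀(0.07083) = -23.0 dB.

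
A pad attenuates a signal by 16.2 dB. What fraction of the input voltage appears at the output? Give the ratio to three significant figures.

Voltage ratio = 10^(dB/20).
10^(-16.2/20) = 10^(-0.8100) = 0.155.

0.155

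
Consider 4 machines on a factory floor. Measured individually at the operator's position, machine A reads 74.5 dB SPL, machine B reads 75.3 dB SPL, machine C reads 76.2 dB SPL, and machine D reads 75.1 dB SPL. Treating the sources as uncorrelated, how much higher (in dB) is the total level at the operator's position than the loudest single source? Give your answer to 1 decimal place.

5.1 dB

Incoherent sources sum as intensities:
L_total = 10·log₁₀(10^(74.5/10) + 10^(75.3/10) + 10^(76.2/10) + 10^(75.1/10)) = 81.34 dB SPL.
Excess over the loudest (76.2 dB): 81.34 − 76.2 = 5.1 dB.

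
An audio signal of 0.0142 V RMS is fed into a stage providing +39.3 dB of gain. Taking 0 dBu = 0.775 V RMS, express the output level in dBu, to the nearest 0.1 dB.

Input level: 20·log₁₀(0.0142/0.775) = -34.74 dBu.
Output: -34.74 + 39.3 = +4.6 dBu.

+4.6 dBu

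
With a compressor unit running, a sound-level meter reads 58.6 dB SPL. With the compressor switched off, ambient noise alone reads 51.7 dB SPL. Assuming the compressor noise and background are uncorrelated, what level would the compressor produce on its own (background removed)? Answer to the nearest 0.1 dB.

57.6 dB SPL

Subtract intensities: L_src = 10·log₁₀(10^(L_total/10) − 10^(L_bg/10)).
L_src = 10·log₁₀(10^(58.6/10) − 10^(51.7/10)) = 10·log₁₀(576500) = 57.6 dB SPL.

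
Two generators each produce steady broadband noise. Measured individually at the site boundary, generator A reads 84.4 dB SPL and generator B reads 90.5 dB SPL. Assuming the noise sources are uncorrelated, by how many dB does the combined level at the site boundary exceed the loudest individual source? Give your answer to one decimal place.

Uncorrelated sources add in intensity (power), not in dB.
L_total = 10·log₁₀(10^(84.4/10) + 10^(90.5/10)) = 91.45 dB SPL.
Excess over the loudest (90.5 dB): 91.45 − 90.5 = 1.0 dB.

1.0 dB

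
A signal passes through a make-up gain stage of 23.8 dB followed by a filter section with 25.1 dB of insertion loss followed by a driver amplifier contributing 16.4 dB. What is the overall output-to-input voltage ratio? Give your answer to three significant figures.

5.69

Net gain = 23.8 + (−25.1) + 16.4 = 15.1 dB.
Voltage ratio = 10^(15.1/20) = 5.69.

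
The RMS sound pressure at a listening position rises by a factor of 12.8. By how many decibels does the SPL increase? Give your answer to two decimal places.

Sound pressure is an amplitude quantity: ΔL = 20·log₁₀(p₂/p₁).
20·log₁₀(12.8) = 22.14 dB.

22.14 dB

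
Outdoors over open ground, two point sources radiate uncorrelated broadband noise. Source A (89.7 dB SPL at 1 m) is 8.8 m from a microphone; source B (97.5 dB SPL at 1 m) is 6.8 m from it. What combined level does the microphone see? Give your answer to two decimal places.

At the listener: L_A = 89.7 − 20·log₁₀(8.8) = 70.810 dB; L_B = 97.5 − 20·log₁₀(6.8) = 80.850 dB.
Combined: 10·log₁₀(10^(70.810/10)+10^(80.850/10)) = 81.26 dB SPL.

81.26 dB SPL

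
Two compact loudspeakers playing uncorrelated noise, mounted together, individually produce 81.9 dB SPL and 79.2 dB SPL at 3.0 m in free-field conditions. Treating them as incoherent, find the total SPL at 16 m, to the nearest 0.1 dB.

69.2 dB SPL

Combined at 3.0 m: 10·log₁₀(10^(81.9/10)+10^(79.2/10)) = 83.77 dB SPL.
Then apply −20·log₁₀(16/3.0) = -14.54 dB → 69.2 dB SPL.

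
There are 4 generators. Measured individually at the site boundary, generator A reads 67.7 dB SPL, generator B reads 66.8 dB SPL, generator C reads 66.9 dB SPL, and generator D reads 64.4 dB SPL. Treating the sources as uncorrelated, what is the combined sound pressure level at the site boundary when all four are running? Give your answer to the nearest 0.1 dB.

72.6 dB SPL

Uncorrelated sources add in intensity (power), not in dB.
L_total = 10·log₁₀(10^(67.7/10) + 10^(66.8/10) + 10^(66.9/10) + 10^(64.4/10)) = 10·log₁₀(18330000) = 72.6 dB SPL.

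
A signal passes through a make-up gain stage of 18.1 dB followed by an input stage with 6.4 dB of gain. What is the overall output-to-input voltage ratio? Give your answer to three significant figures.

Net gain = 18.1 + 6.4 = 24.5 dB.
Voltage ratio = 10^(24.5/20) = 16.8.

16.8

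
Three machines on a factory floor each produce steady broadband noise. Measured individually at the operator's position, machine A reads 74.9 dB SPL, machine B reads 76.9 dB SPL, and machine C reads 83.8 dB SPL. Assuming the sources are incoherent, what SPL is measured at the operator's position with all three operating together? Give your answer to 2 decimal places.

85.05 dB SPL

Incoherent sources sum as intensities:
L_total = 10·log₁₀(10^(74.9/10) + 10^(76.9/10) + 10^(83.8/10)) = 10·log₁₀(319800000) = 85.05 dB SPL.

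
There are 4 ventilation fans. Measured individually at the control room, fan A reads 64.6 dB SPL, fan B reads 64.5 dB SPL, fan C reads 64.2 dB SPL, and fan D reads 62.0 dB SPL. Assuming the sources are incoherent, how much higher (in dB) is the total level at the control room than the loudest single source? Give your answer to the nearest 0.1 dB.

Add the sources as powers (linear), then convert back to dB:
L_total = 10·log₁₀(10^(64.6/10) + 10^(64.5/10) + 10^(64.2/10) + 10^(62.0/10)) = 69.96 dB SPL.
Excess over the loudest (64.6 dB): 69.96 − 64.6 = 5.4 dB.

5.4 dB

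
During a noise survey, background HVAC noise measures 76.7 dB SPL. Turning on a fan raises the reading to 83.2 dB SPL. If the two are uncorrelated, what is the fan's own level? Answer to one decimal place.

82.1 dB SPL

Background correction is a power subtraction:
L_src = 10·log₁₀(10^(83.2/10) − 10^(76.7/10)) = 10·log₁₀(162200000) = 82.1 dB SPL.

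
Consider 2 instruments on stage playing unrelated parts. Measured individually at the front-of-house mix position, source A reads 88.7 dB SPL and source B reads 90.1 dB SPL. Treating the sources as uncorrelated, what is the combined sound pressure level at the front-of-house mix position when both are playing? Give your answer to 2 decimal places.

Add the sources as powers (linear), then convert back to dB:
L_total = 10·log₁₀(10^(88.7/10) + 10^(90.1/10)) = 10·log₁₀(1765000000) = 92.47 dB SPL.

92.47 dB SPL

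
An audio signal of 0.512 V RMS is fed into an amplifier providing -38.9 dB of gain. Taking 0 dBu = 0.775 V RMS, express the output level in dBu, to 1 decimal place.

Input level: 20·log₁₀(0.512/0.775) = -3.60 dBu.
Output: -3.60 − 38.9 = -42.5 dBu.

-42.5 dBu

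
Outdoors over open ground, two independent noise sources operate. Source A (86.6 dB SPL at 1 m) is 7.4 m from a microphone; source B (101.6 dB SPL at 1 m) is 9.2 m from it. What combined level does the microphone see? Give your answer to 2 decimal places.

82.53 dB SPL

At the listener: L_A = 86.6 − 20·log₁₀(7.4) = 69.215 dB; L_B = 101.6 − 20·log₁₀(9.2) = 82.324 dB.
Combined: 10·log₁₀(10^(69.215/10)+10^(82.324/10)) = 82.53 dB SPL.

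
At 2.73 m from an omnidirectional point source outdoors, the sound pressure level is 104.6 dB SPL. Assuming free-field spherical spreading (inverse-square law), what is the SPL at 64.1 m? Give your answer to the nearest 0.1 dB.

77.2 dB SPL

For a point source in a free field, ΔL = −20·log₁₀(d₂/d₁).
ΔL = −20·log₁₀(64.1/2.73) = -27.41 dB, so L₂ = 104.6 + (-27.41) = 77.2 dB SPL.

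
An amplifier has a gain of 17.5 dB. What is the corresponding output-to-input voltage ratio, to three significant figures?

7.50

Voltage ratio = 10^(dB/20).
10^(17.5/20) = 10^(0.8750) = 7.50.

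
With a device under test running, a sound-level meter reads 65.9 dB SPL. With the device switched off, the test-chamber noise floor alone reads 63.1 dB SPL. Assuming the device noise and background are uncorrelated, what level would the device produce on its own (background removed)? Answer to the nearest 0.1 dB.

62.7 dB SPL

Background correction is a power subtraction:
L_src = 10·log₁₀(10^(65.9/10) − 10^(63.1/10)) = 10·log₁₀(1849000) = 62.7 dB SPL.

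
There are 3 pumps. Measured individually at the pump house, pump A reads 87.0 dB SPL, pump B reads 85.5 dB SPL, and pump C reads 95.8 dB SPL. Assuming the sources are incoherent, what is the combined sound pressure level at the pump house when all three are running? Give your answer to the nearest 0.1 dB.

Add the sources as powers (linear), then convert back to dB:
L_total = 10·log₁₀(10^(87.0/10) + 10^(85.5/10) + 10^(95.8/10)) = 10·log₁₀(4658000000) = 96.7 dB SPL.

96.7 dB SPL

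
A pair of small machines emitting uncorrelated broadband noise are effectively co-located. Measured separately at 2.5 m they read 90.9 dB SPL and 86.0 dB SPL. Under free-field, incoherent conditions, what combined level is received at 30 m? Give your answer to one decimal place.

Combined at 2.5 m: 10·log₁₀(10^(90.9/10)+10^(86.0/10)) = 92.12 dB SPL.
Then apply −20·log₁₀(30/2.5) = -21.58 dB → 70.5 dB SPL.

70.5 dB SPL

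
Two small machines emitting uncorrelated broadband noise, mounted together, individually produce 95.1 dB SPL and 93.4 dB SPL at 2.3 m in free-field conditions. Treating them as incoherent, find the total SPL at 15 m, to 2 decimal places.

81.06 dB SPL

Combined at 2.3 m: 10·log₁₀(10^(95.1/10)+10^(93.4/10)) = 97.343 dB SPL.
Then apply −20·log₁₀(15/2.3) = -16.287 dB → 81.06 dB SPL.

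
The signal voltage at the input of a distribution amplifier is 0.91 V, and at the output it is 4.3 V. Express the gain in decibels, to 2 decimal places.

13.49 dB

Voltage is an amplitude quantity, so gain = 20·log₁₀(V_out/V_in).
20·log₁₀(4.3/0.91) = 20·log₁₀(4.725) = 13.49 dB.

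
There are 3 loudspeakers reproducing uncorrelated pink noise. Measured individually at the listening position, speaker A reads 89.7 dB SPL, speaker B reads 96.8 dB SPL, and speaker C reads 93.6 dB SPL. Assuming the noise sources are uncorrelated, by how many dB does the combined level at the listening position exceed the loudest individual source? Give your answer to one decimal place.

Uncorrelated sources add in intensity (power), not in dB.
L_total = 10·log₁₀(10^(89.7/10) + 10^(96.8/10) + 10^(93.6/10)) = 99.04 dB SPL.
Excess over the loudest (96.8 dB): 99.04 − 96.8 = 2.2 dB.

2.2 dB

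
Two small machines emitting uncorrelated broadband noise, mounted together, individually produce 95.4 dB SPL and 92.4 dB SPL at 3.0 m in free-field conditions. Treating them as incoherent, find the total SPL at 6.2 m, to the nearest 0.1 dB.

90.9 dB SPL

Combined at 3.0 m: 10·log₁₀(10^(95.4/10)+10^(92.4/10)) = 97.16 dB SPL.
Then apply −20·log₁₀(6.2/3.0) = -6.31 dB → 90.9 dB SPL.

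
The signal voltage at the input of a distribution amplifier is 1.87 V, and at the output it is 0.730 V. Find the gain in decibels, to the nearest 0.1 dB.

-8.2 dB

For a voltage ratio, dB = 20·log₁₀(V₂/V₁).
20·log₁₀(0.730/1.87) = 20·log₁₀(0.3904) = -8.2 dB.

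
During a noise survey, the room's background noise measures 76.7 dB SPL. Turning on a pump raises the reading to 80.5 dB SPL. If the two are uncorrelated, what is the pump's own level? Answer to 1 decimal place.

78.2 dB SPL

Background correction is a power subtraction:
L_src = 10·log₁₀(10^(80.5/10) − 10^(76.7/10)) = 10·log₁₀(65430000) = 78.2 dB SPL.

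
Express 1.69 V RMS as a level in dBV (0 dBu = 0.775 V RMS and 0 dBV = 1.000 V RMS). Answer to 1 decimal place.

dBV = 20·log₁₀(V / 1.000 V).
20·log₁₀(1.69/1.000) = +4.6 dBV.

+4.6 dBV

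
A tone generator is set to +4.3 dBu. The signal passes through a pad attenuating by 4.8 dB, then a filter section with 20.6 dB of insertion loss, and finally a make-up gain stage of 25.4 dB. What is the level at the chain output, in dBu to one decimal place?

Cascaded gains and losses add directly in dB.
+4.3 − 4.8 − 20.6 + 25.4 = +4.3 dBu.

+4.3 dBu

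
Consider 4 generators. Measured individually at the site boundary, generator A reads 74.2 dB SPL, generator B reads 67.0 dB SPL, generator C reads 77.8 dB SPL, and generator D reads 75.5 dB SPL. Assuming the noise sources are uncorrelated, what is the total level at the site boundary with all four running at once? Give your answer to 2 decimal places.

Uncorrelated sources add in intensity (power), not in dB.
L_total = 10·log₁₀(10^(74.2/10) + 10^(67.0/10) + 10^(77.8/10) + 10^(75.5/10)) = 10·log₁₀(127100000) = 81.04 dB SPL.

81.04 dB SPL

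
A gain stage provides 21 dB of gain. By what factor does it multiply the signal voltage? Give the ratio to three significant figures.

Voltage ratio = 10^(dB/20).
10^(21/20) = 10^(1.050) = 11.2.

11.2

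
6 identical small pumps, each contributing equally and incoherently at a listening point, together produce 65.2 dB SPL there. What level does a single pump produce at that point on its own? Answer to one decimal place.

6 equal incoherent sources add 10·log₁₀(6) = 7.78 dB over one source.
L_one = 65.2 − 7.78 = 57.4 dB SPL.

57.4 dB SPL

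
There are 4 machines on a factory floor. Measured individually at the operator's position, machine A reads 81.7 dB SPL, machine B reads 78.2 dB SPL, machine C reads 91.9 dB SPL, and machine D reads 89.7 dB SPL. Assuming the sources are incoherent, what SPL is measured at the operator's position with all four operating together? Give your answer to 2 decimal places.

Uncorrelated sources add in intensity (power), not in dB.
L_total = 10·log₁₀(10^(81.7/10) + 10^(78.2/10) + 10^(91.9/10) + 10^(89.7/10)) = 10·log₁₀(2696000000) = 94.31 dB SPL.

94.31 dB SPL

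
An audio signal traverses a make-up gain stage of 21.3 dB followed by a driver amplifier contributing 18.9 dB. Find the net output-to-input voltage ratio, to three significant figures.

Net gain = 21.3 + 18.9 = 40.2 dB.
Voltage ratio = 10^(40.2/20) = 102.

102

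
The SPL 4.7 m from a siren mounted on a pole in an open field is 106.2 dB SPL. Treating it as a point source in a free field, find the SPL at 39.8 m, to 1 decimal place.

87.6 dB SPL

Inverse-square spreading gives ΔL = −20·log₁₀(d₂/d₁).
ΔL = −20·log₁₀(39.8/4.7) = -18.56 dB, so L₂ = 106.2 + (-18.56) = 87.6 dB SPL.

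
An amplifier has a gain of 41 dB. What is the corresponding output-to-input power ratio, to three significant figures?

Power ratio = 10^(dB/10).
10^(41/10) = 10^(4.100) = 12600.

12600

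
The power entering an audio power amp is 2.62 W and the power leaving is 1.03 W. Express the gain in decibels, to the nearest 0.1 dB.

For a power ratio, dB = 10·log₁₀(P₂/P₁).
10·log₁₀(1.03/2.62) = 10·log₁₀(0.3931) = -4.1 dB.

-4.1 dB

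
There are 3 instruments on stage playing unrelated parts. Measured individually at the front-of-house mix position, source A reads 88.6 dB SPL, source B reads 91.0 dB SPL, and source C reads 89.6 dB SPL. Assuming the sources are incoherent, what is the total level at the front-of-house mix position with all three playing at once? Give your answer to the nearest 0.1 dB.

Incoherent sources sum as intensities:
L_total = 10·log₁₀(10^(88.6/10) + 10^(91.0/10) + 10^(89.6/10)) = 10·log₁₀(2895000000) = 94.6 dB SPL.

94.6 dB SPL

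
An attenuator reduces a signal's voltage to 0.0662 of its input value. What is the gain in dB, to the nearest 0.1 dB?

Voltage ratio → dB uses the 20·log₁₀ form:
20·log₁₀(0.0662) = -23.6 dB.

-23.6 dB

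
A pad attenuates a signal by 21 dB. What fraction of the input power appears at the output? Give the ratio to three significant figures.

Power ratio = 10^(dB/10).
10^(-21/10) = 10^(-2.100) = 0.00794.

0.00794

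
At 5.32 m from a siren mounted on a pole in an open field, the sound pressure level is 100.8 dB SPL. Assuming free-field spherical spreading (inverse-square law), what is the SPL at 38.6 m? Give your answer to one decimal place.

For a point source in a free field, ΔL = −20·log₁₀(d₂/d₁).
ΔL = −20·log₁₀(38.6/5.32) = -17.21 dB, so L₂ = 100.8 + (-17.21) = 83.6 dB SPL.

83.6 dB SPL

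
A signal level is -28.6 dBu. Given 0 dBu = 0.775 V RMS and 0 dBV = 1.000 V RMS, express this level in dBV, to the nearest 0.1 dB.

The offset between the scales is 20·log₁₀(0.775/1.000) = −2.214 dB.
So dBV = -28.6 − 2.214 = -30.8 dBV.

-30.8 dBV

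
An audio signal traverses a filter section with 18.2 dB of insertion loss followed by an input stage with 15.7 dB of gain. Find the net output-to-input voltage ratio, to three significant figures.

0.750

Net gain = (−18.2) + 15.7 = -2.5 dB.
Voltage ratio = 10^(-2.5/20) = 0.750.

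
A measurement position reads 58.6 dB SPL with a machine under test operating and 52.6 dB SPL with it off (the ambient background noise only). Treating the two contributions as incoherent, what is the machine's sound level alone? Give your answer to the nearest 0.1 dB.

Subtract intensities: L_src = 10·log₁₀(10^(L_total/10) − 10^(L_bg/10)).
L_src = 10·log₁₀(10^(58.6/10) − 10^(52.6/10)) = 10·log₁₀(542500) = 57.3 dB SPL.

57.3 dB SPL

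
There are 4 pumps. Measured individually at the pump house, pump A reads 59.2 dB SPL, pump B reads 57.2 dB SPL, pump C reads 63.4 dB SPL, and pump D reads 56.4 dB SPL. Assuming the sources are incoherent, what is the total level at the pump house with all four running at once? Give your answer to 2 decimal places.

Uncorrelated sources add in intensity (power), not in dB.
L_total = 10·log₁₀(10^(59.2/10) + 10^(57.2/10) + 10^(63.4/10) + 10^(56.4/10)) = 10·log₁₀(3981000) = 66.00 dB SPL.

66.00 dB SPL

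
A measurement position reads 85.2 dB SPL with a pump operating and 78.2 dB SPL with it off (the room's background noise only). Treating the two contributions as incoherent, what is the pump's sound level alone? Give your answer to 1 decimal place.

Subtract intensities: L_src = 10·log₁₀(10^(L_total/10) − 10^(L_bg/10)).
L_src = 10·log₁₀(10^(85.2/10) − 10^(78.2/10)) = 10·log₁₀(265100000) = 84.2 dB SPL.

84.2 dB SPL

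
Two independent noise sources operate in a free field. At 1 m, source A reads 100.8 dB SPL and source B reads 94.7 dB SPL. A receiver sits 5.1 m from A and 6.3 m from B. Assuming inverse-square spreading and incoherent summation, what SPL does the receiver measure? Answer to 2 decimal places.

At the listener: L_A = 100.8 − 20·log₁₀(5.1) = 86.649 dB; L_B = 94.7 − 20·log₁₀(6.3) = 78.713 dB.
Combined: 10·log₁₀(10^(86.649/10)+10^(78.713/10)) = 87.30 dB SPL.

87.30 dB SPL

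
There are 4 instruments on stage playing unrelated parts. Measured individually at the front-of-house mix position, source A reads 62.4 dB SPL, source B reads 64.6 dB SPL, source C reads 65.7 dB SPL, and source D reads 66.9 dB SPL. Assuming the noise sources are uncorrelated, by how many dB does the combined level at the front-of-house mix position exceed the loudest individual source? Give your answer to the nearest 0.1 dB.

4.3 dB

Add the sources as powers (linear), then convert back to dB:
L_total = 10·log₁₀(10^(62.4/10) + 10^(64.6/10) + 10^(65.7/10) + 10^(66.9/10)) = 71.22 dB SPL.
Excess over the loudest (66.9 dB): 71.22 − 66.9 = 4.3 dB.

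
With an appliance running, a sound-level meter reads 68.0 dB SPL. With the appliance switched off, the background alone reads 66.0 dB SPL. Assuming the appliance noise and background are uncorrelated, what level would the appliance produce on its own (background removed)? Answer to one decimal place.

Remove the background by subtracting linear intensities:
L_src = 10·log₁₀(10^(68.0/10) − 10^(66.0/10)) = 10·log₁₀(2329000) = 63.7 dB SPL.

63.7 dB SPL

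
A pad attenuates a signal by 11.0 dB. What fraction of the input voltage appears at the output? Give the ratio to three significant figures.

0.282

Voltage ratio = 10^(dB/20).
10^(-11.0/20) = 10^(-0.5500) = 0.282.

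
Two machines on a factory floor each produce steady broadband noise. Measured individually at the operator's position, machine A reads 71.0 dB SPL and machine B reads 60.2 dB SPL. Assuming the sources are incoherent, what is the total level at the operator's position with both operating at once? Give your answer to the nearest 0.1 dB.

Add the sources as powers (linear), then convert back to dB:
L_total = 10·log₁₀(10^(71.0/10) + 10^(60.2/10)) = 10·log₁₀(13640000) = 71.3 dB SPL.

71.3 dB SPL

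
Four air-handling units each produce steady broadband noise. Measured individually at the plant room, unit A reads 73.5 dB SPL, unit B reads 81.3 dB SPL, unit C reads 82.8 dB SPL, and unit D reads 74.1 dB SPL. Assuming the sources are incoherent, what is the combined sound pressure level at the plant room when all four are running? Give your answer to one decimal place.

85.7 dB SPL

Incoherent sources sum as intensities:
L_total = 10·log₁₀(10^(73.5/10) + 10^(81.3/10) + 10^(82.8/10) + 10^(74.1/10)) = 10·log₁₀(373500000) = 85.7 dB SPL.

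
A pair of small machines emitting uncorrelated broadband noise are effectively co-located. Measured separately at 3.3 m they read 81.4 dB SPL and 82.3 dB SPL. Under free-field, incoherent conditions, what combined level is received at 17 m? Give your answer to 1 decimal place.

Combined at 3.3 m: 10·log₁₀(10^(81.4/10)+10^(82.3/10)) = 84.88 dB SPL.
Then apply −20·log₁₀(17/3.3) = -14.24 dB → 70.6 dB SPL.

70.6 dB SPL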